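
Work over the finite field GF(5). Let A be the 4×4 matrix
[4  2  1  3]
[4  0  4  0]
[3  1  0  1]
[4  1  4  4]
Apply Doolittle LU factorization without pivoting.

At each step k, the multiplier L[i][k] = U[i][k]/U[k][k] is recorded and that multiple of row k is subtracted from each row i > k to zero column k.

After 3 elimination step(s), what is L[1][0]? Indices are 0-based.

k=0: U[0][0]=4
  eliminate (1,0): mult=1, new row 1: (0, 3, 3, 2); set L[1][0]=1
  eliminate (2,0): mult=2, new row 2: (0, 2, 3, 0); set L[2][0]=2
  eliminate (3,0): mult=1, new row 3: (0, 4, 3, 1); set L[3][0]=1
k=1: U[1][1]=3
  eliminate (2,1): mult=4, new row 2: (0, 0, 1, 2); set L[2][1]=4
  eliminate (3,1): mult=3, new row 3: (0, 0, 4, 0); set L[3][1]=3
k=2: U[2][2]=1
  eliminate (3,2): mult=4, new row 3: (0, 0, 0, 2); set L[3][2]=4

L[1][0] = 1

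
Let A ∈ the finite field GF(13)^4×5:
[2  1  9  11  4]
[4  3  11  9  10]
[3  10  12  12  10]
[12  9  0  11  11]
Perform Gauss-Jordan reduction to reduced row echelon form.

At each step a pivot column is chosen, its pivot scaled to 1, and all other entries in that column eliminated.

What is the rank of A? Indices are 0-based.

rank = 4

pivot(0,0)=2: scale R0 → (1, 7, 11, 12, 2)
  clear (1,0): R1 −= (4)R0 → (0, 1, 6, 0, 2)
  clear (2,0): R2 −= (3)R0 → (0, 2, 5, 2, 4)
  clear (3,0): R3 −= (12)R0 → (0, 3, 11, 10, 0)
pivot(1,1)=1: scale R1 → (0, 1, 6, 0, 2)
  clear (0,1): R0 −= (7)R1 → (1, 0, 8, 12, 1)
  clear (2,1): R2 −= (2)R1 → (0, 0, 6, 2, 0)
  clear (3,1): R3 −= (3)R1 → (0, 0, 6, 10, 7)
pivot(2,2)=6: scale R2 → (0, 0, 1, 9, 0)
  clear (0,2): R0 −= (8)R2 → (1, 0, 0, 5, 1)
  clear (1,2): R1 −= (6)R2 → (0, 1, 0, 11, 2)
  clear (3,2): R3 −= (6)R2 → (0, 0, 0, 8, 7)
pivot(3,3)=8: scale R3 → (0, 0, 0, 1, 9)
  clear (0,3): R0 −= (5)R3 → (1, 0, 0, 0, 8)
  clear (1,3): R1 −= (11)R3 → (0, 1, 0, 0, 7)
  clear (2,3): R2 −= (9)R3 → (0, 0, 1, 0, 10)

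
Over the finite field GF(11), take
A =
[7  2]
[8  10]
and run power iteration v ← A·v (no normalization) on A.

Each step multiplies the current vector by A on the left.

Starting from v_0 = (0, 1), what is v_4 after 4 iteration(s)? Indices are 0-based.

v_0 = (0, 1).
v_1 = A·v_0 = (2, 10).
v_2 = A·v_1 = (1, 6).
v_3 = A·v_2 = (8, 2).
v_4 = A·v_3 = (5, 7).

v_4 = (5, 7)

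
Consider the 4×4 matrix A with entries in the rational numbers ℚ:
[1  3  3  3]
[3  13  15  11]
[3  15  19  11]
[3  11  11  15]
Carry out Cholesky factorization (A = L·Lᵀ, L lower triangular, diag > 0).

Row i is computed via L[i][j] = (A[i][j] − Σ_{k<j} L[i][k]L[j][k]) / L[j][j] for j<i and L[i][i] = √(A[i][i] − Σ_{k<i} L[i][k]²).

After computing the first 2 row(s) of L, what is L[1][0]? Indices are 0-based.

L[1][0] = 3

Step 1: L[0][0] = √(1) = 1.
  L[1][0] = (3) / L[0][0] = 3.
Step 2: L[1][1] = √(4) = 2.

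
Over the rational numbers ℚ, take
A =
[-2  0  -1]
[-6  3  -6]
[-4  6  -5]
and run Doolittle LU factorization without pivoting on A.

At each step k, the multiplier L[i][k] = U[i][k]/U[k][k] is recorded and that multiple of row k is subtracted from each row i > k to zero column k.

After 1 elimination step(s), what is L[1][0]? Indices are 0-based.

L[1][0] = 3

Step 1: pivot at (0,0) is -2.
  row1 ← row1 − (3)·row0  ⇒  L[1][0]=3, U row1=(0, 3, -3)
  row2 ← row2 − (2)·row0  ⇒  L[2][0]=2, U row2=(0, 6, -3)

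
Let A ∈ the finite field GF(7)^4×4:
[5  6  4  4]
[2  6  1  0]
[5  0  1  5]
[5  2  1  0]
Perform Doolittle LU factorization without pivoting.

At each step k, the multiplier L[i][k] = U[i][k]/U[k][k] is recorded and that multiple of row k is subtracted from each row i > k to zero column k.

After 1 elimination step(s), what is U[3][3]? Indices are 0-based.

U[3][3] = 3

Step 1: pivot at (0,0) is 5.
  row1 ← row1 − (6)·row0  ⇒  L[1][0]=6, U row1=(0, 5, 5, 4)
  row2 ← row2 − (1)·row0  ⇒  L[2][0]=1, U row2=(0, 1, 4, 1)
  row3 ← row3 − (1)·row0  ⇒  L[3][0]=1, U row3=(0, 3, 4, 3)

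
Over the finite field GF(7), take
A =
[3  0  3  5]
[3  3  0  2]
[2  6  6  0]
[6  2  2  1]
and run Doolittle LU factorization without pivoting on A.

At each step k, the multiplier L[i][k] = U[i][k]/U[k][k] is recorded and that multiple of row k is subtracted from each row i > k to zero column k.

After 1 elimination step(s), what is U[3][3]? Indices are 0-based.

[col 0] pivot 3
  R1 -= 1*R0 → (0, 3, 4, 4)  (L[1][0] := 1)
  R2 -= 3*R0 → (0, 6, 4, 6)  (L[2][0] := 3)
  R3 -= 2*R0 → (0, 2, 3, 5)  (L[3][0] := 2)

U[3][3] = 5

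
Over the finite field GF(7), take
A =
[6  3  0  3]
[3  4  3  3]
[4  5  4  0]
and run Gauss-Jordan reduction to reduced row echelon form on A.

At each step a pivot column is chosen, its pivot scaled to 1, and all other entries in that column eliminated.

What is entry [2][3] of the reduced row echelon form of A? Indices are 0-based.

M[2][3] = 1

pivot(0,0)=6: scale R0 → (1, 4, 0, 4)
  clear (1,0): R1 −= (3)R0 → (0, 6, 3, 5)
  clear (2,0): R2 −= (4)R0 → (0, 3, 4, 5)
pivot(1,1)=6: scale R1 → (0, 1, 4, 2)
  clear (0,1): R0 −= (4)R1 → (1, 0, 5, 3)
  clear (2,1): R2 −= (3)R1 → (0, 0, 6, 6)
pivot(2,2)=6: scale R2 → (0, 0, 1, 1)
  clear (0,2): R0 −= (5)R2 → (1, 0, 0, 5)
  clear (1,2): R1 −= (4)R2 → (0, 1, 0, 5)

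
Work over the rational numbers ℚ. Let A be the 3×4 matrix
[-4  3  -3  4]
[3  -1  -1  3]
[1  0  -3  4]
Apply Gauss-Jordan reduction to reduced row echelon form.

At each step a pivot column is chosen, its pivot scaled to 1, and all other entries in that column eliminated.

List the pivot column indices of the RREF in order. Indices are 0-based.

pivot(0,0)=-4: scale R0 → (1, -3/4, 3/4, -1)
  clear (1,0): R1 −= (3)R0 → (0, 5/4, -13/4, 6)
  clear (2,0): R2 −= (1)R0 → (0, 3/4, -15/4, 5)
pivot(1,1)=5/4: scale R1 → (0, 1, -13/5, 24/5)
  clear (0,1): R0 −= (-3/4)R1 → (1, 0, -6/5, 13/5)
  clear (2,1): R2 −= (3/4)R1 → (0, 0, -9/5, 7/5)
pivot(2,2)=-9/5: scale R2 → (0, 0, 1, -7/9)
  clear (0,2): R0 −= (-6/5)R2 → (1, 0, 0, 5/3)
  clear (1,2): R1 −= (-13/5)R2 → (0, 1, 0, 25/9)

pivot columns: 0, 1, 2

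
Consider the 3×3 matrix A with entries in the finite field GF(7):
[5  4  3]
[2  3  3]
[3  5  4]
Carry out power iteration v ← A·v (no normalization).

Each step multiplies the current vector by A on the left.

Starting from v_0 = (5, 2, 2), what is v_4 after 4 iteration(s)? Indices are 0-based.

v_0 = (5, 2, 2).
v_1 = A·v_0 = (4, 1, 5).
v_2 = A·v_1 = (4, 5, 2).
v_3 = A·v_2 = (4, 1, 3).
v_4 = A·v_3 = (5, 6, 1).

v_4 = (5, 6, 1)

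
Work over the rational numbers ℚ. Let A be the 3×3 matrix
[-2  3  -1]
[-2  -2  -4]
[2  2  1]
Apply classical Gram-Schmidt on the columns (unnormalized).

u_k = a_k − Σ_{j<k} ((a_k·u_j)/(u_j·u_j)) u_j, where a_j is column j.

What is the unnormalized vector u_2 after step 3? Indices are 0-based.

u_2 = (0, -3/2, -3/2)

Step 1: u_0 = a_0 = (-2, -2, 2).
Step 2: u_1 = a_1 − (1/6)·u_0 = (10/3, -5/3, 5/3).
Step 3: u_2 = a_2 − (1)·u_0 − (3/10)·u_1 = (0, -3/2, -3/2).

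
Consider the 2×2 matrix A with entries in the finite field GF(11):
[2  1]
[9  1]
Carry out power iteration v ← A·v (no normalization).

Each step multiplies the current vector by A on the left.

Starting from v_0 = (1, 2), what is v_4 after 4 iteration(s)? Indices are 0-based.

v_4 = (3, 4)

v_0 = (1, 2).
v_1 = A·v_0 = (4, 0).
v_2 = A·v_1 = (8, 3).
v_3 = A·v_2 = (8, 9).
v_4 = A·v_3 = (3, 4).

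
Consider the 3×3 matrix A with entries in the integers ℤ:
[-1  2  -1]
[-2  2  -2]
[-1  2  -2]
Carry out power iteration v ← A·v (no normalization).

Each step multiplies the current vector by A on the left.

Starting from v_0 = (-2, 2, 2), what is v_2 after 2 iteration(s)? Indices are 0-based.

v_0 = (-2, 2, 2).
v_1 = A·v_0 = (4, 4, 2).
v_2 = A·v_1 = (2, -4, 0).

v_2 = (2, -4, 0)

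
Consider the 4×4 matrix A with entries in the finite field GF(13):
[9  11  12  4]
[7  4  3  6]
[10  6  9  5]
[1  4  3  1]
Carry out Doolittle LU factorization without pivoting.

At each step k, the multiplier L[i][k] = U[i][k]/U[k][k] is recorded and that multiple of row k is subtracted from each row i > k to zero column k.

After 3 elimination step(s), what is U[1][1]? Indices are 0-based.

U[1][1] = 7

Step 1: pivot at (0,0) is 9.
  row1 ← row1 − (8)·row0  ⇒  L[1][0]=8, U row1=(0, 7, 11, 0)
  row2 ← row2 − (4)·row0  ⇒  L[2][0]=4, U row2=(0, 1, 0, 2)
  row3 ← row3 − (3)·row0  ⇒  L[3][0]=3, U row3=(0, 10, 6, 2)
Step 2: pivot at (1,1) is 7.
  row2 ← row2 − (2)·row1  ⇒  L[2][1]=2, U row2=(0, 0, 4, 2)
  row3 ← row3 − (7)·row1  ⇒  L[3][1]=7, U row3=(0, 0, 7, 2)
Step 3: pivot at (2,2) is 4.
  row3 ← row3 − (5)·row2  ⇒  L[3][2]=5, U row3=(0, 0, 0, 5)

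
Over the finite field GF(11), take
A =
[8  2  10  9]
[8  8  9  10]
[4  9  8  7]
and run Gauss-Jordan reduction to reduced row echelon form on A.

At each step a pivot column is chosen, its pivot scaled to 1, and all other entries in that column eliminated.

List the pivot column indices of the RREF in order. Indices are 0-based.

[1] R0 /= 8  ⇒  (1, 3, 4, 8)
     R1 -= 8·R0  ⇒  (0, 6, 10, 1)
     R2 -= 4·R0  ⇒  (0, 8, 3, 8)
[2] R1 /= 6  ⇒  (0, 1, 9, 2)
     R0 -= 3·R1  ⇒  (1, 0, 10, 2)
     R2 -= 8·R1  ⇒  (0, 0, 8, 3)
[3] R2 /= 8  ⇒  (0, 0, 1, 10)
     R0 -= 10·R2  ⇒  (1, 0, 0, 1)
     R1 -= 9·R2  ⇒  (0, 1, 0, 0)

pivot columns: 0, 1, 2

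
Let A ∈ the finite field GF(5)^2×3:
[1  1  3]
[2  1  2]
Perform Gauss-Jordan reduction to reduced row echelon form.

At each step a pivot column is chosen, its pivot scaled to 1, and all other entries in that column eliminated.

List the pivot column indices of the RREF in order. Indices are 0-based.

[1] R0 /= 1  ⇒  (1, 1, 3)
     R1 -= 2·R0  ⇒  (0, 4, 1)
[2] R1 /= 4  ⇒  (0, 1, 4)
     R0 -= 1·R1  ⇒  (1, 0, 4)

pivot columns: 0, 1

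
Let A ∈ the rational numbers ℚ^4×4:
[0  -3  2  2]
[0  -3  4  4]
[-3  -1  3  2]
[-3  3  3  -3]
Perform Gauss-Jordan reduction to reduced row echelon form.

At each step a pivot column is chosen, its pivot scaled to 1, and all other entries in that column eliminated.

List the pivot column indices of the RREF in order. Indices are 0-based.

pivot columns: 0, 1, 2, 3

pivot(0,0): swap R0↔R2
pivot(0,0)=-3: scale R0 → (1, 1/3, -1, -2/3)
  clear (3,0): R3 −= (-3)R0 → (0, 4, 0, -5)
pivot(1,1)=-3: scale R1 → (0, 1, -4/3, -4/3)
  clear (0,1): R0 −= (1/3)R1 → (1, 0, -5/9, -2/9)
  clear (2,1): R2 −= (-3)R1 → (0, 0, -2, -2)
  clear (3,1): R3 −= (4)R1 → (0, 0, 16/3, 1/3)
pivot(2,2)=-2: scale R2 → (0, 0, 1, 1)
  clear (0,2): R0 −= (-5/9)R2 → (1, 0, 0, 1/3)
  clear (1,2): R1 −= (-4/3)R2 → (0, 1, 0, 0)
  clear (3,2): R3 −= (16/3)R2 → (0, 0, 0, -5)
pivot(3,3)=-5: scale R3 → (0, 0, 0, 1)
  clear (0,3): R0 −= (1/3)R3 → (1, 0, 0, 0)
  clear (2,3): R2 −= (1)R3 → (0, 0, 1, 0)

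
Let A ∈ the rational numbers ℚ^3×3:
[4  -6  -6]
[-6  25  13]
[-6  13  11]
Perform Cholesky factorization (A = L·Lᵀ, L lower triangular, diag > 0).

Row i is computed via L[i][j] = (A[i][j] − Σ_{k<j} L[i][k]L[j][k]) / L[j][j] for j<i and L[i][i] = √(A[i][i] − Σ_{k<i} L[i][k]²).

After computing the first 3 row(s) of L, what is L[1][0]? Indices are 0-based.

L[1][0] = -3

Step 1: L[0][0] = √(4) = 2.
  L[1][0] = (-6) / L[0][0] = -3.
Step 2: L[1][1] = √(16) = 4.
  L[2][0] = (-6) / L[0][0] = -3.
  L[2][1] = (4) / L[1][1] = 1.
Step 3: L[2][2] = √(1) = 1.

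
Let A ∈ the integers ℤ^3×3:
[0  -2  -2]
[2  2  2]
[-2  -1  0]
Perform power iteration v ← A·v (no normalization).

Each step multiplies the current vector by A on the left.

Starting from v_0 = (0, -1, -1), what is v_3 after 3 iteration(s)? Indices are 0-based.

v_0 = (0, -1, -1).
v_1 = A·v_0 = (4, -4, 1).
v_2 = A·v_1 = (6, 2, -4).
v_3 = A·v_2 = (4, 8, -14).

v_3 = (4, 8, -14)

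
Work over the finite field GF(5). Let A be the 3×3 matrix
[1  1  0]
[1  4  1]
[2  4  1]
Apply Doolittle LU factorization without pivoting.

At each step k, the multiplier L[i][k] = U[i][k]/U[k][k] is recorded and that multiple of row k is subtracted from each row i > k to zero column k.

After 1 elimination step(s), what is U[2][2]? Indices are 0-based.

U[2][2] = 1

k=0: U[0][0]=1
  eliminate (1,0): mult=1, new row 1: (0, 3, 1); set L[1][0]=1
  eliminate (2,0): mult=2, new row 2: (0, 2, 1); set L[2][0]=2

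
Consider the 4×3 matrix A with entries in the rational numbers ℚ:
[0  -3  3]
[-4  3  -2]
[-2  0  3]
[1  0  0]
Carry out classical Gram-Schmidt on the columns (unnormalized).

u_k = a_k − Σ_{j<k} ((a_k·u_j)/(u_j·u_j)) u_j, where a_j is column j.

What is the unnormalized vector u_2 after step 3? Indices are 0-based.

Step 1: u_0 = a_0 = (0, -4, -2, 1).
Step 2: u_1 = a_1 − (-4/7)·u_0 = (-3, 5/7, -8/7, 4/7).
Step 3: u_2 = a_2 − (2/21)·u_0 − (-97/78)·u_1 = (-19/26, -19/26, 23/13, 8/13).

u_2 = (-19/26, -19/26, 23/13, 8/13)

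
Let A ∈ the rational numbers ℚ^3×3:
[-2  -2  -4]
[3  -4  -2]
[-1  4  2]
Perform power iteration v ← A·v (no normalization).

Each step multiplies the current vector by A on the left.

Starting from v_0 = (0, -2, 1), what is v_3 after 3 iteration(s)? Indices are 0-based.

v_3 = (-48, 60, -36)

v_0 = (0, -2, 1).
v_1 = A·v_0 = (0, 6, -6).
v_2 = A·v_1 = (12, -12, 12).
v_3 = A·v_2 = (-48, 60, -36).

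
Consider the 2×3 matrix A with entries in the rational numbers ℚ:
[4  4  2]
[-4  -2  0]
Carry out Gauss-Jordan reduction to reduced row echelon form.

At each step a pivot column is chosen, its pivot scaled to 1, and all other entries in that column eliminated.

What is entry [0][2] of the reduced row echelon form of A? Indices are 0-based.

M[0][2] = -1/2

[1] R0 /= 4  ⇒  (1, 1, 1/2)
     R1 -= -4·R0  ⇒  (0, 2, 2)
[2] R1 /= 2  ⇒  (0, 1, 1)
     R0 -= 1·R1  ⇒  (1, 0, -1/2)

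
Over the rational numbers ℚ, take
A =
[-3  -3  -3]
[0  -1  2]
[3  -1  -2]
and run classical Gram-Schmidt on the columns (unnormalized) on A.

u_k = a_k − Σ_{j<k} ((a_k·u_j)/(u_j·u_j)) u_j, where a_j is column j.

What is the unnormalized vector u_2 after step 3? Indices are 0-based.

u_2 = (-13/18, 26/9, -13/18)

Step 1: u_0 = a_0 = (-3, 0, 3).
Step 2: u_1 = a_1 − (1/3)·u_0 = (-2, -1, -2).
Step 3: u_2 = a_2 − (1/6)·u_0 − (8/9)·u_1 = (-13/18, 26/9, -13/18).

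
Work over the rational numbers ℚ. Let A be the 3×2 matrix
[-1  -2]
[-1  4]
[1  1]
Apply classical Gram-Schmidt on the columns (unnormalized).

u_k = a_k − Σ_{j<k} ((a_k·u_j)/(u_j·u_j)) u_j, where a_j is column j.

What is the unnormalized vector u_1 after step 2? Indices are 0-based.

u_1 = (-7/3, 11/3, 4/3)

Step 1: u_0 = a_0 = (-1, -1, 1).
Step 2: u_1 = a_1 − (-1/3)·u_0 = (-7/3, 11/3, 4/3).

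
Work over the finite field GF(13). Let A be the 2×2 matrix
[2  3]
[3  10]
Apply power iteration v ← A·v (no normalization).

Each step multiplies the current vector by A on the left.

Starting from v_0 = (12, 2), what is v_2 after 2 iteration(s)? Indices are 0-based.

v_2 = (7, 0)

v_0 = (12, 2).
v_1 = A·v_0 = (4, 4).
v_2 = A·v_1 = (7, 0).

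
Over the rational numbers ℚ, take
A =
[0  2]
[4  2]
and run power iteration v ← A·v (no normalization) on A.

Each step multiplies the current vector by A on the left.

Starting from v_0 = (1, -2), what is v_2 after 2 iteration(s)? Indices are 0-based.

v_2 = (0, -16)

v_0 = (1, -2).
v_1 = A·v_0 = (-4, 0).
v_2 = A·v_1 = (0, -16).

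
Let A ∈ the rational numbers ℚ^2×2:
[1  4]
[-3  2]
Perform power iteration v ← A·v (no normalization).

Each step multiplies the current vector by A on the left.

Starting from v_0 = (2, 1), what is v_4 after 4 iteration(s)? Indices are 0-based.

v_0 = (2, 1).
v_1 = A·v_0 = (6, -4).
v_2 = A·v_1 = (-10, -26).
v_3 = A·v_2 = (-114, -22).
v_4 = A·v_3 = (-202, 298).

v_4 = (-202, 298)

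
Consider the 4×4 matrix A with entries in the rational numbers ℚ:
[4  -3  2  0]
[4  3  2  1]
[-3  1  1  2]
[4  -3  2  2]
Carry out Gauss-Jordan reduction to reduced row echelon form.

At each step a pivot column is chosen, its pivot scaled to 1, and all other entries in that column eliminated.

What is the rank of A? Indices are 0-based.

[1] R0 /= 4  ⇒  (1, -3/4, 1/2, 0)
     R1 -= 4·R0  ⇒  (0, 6, 0, 1)
     R2 -= -3·R0  ⇒  (0, -5/4, 5/2, 2)
     R3 -= 4·R0  ⇒  (0, 0, 0, 2)
[2] R1 /= 6  ⇒  (0, 1, 0, 1/6)
     R0 -= -3/4·R1  ⇒  (1, 0, 1/2, 1/8)
     R2 -= -5/4·R1  ⇒  (0, 0, 5/2, 53/24)
[3] R2 /= 5/2  ⇒  (0, 0, 1, 53/60)
     R0 -= 1/2·R2  ⇒  (1, 0, 0, -19/60)
[4] R3 /= 2  ⇒  (0, 0, 0, 1)
     R0 -= -19/60·R3  ⇒  (1, 0, 0, 0)
     R1 -= 1/6·R3  ⇒  (0, 1, 0, 0)
     R2 -= 53/60·R3  ⇒  (0, 0, 1, 0)

rank = 4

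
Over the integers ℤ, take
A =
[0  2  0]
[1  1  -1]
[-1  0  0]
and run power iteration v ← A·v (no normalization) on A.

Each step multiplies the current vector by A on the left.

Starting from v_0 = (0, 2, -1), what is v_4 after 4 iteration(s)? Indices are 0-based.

v_4 = (34, 37, -14)

v_0 = (0, 2, -1).
v_1 = A·v_0 = (4, 3, 0).
v_2 = A·v_1 = (6, 7, -4).
v_3 = A·v_2 = (14, 17, -6).
v_4 = A·v_3 = (34, 37, -14).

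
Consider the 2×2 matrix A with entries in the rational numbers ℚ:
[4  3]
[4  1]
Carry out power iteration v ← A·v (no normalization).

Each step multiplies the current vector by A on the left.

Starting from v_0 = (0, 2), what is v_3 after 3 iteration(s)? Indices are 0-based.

v_0 = (0, 2).
v_1 = A·v_0 = (6, 2).
v_2 = A·v_1 = (30, 26).
v_3 = A·v_2 = (198, 146).

v_3 = (198, 146)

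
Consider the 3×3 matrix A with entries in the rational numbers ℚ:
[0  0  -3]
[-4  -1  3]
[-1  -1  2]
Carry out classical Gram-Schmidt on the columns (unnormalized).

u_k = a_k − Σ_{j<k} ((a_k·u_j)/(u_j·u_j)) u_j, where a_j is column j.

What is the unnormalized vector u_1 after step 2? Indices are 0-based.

u_1 = (0, 3/17, -12/17)

Step 1: u_0 = a_0 = (0, -4, -1).
Step 2: u_1 = a_1 − (5/17)·u_0 = (0, 3/17, -12/17).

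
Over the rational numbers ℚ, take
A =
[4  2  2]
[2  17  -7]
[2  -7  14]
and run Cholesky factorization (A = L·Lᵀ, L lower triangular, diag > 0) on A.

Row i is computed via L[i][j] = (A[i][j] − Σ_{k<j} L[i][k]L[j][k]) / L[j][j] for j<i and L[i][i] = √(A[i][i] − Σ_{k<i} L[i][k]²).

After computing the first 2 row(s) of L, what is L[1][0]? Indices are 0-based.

Step 1: L[0][0] = √(4) = 2.
  L[1][0] = (2) / L[0][0] = 1.
Step 2: L[1][1] = √(16) = 4.

L[1][0] = 1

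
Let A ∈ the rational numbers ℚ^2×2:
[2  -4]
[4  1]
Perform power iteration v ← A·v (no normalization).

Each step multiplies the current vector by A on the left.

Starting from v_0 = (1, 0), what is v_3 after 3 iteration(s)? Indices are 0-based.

v_3 = (-72, -36)

v_0 = (1, 0).
v_1 = A·v_0 = (2, 4).
v_2 = A·v_1 = (-12, 12).
v_3 = A·v_2 = (-72, -36).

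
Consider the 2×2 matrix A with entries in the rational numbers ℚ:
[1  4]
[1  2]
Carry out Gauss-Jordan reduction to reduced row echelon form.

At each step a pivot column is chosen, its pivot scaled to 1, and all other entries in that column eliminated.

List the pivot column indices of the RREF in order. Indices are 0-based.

[1] R0 /= 1  ⇒  (1, 4)
     R1 -= 1·R0  ⇒  (0, -2)
[2] R1 /= -2  ⇒  (0, 1)
     R0 -= 4·R1  ⇒  (1, 0)

pivot columns: 0, 1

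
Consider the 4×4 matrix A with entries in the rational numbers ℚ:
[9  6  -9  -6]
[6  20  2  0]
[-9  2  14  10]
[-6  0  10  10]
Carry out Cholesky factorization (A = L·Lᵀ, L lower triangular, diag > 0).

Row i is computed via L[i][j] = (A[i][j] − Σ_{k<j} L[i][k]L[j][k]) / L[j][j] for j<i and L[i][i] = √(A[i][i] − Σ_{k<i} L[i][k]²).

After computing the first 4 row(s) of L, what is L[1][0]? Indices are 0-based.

L[1][0] = 2

Step 1: L[0][0] = √(9) = 3.
  L[1][0] = (6) / L[0][0] = 2.
Step 2: L[1][1] = √(16) = 4.
  L[2][0] = (-9) / L[0][0] = -3.
  L[2][1] = (8) / L[1][1] = 2.
Step 3: L[2][2] = √(1) = 1.
  L[3][0] = (-6) / L[0][0] = -2.
  L[3][1] = (4) / L[1][1] = 1.
  L[3][2] = (2) / L[2][2] = 2.
Step 4: L[3][3] = √(1) = 1.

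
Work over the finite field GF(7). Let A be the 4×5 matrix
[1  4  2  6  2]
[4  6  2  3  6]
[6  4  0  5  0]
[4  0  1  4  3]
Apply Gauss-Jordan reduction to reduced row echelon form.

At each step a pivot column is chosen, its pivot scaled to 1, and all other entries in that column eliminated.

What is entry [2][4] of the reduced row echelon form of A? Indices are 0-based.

pivot(0,0)=1: scale R0 → (1, 4, 2, 6, 2)
  clear (1,0): R1 −= (4)R0 → (0, 4, 1, 0, 5)
  clear (2,0): R2 −= (6)R0 → (0, 1, 2, 4, 2)
  clear (3,0): R3 −= (4)R0 → (0, 5, 0, 1, 2)
pivot(1,1)=4: scale R1 → (0, 1, 2, 0, 3)
  clear (0,1): R0 −= (4)R1 → (1, 0, 1, 6, 4)
  clear (2,1): R2 −= (1)R1 → (0, 0, 0, 4, 6)
  clear (3,1): R3 −= (5)R1 → (0, 0, 4, 1, 1)
pivot(2,2): swap R2↔R3
pivot(2,2)=4: scale R2 → (0, 0, 1, 2, 2)
  clear (0,2): R0 −= (1)R2 → (1, 0, 0, 4, 2)
  clear (1,2): R1 −= (2)R2 → (0, 1, 0, 3, 6)
pivot(3,3)=4: scale R3 → (0, 0, 0, 1, 5)
  clear (0,3): R0 −= (4)R3 → (1, 0, 0, 0, 3)
  clear (1,3): R1 −= (3)R3 → (0, 1, 0, 0, 5)
  clear (2,3): R2 −= (2)R3 → (0, 0, 1, 0, 6)

M[2][4] = 6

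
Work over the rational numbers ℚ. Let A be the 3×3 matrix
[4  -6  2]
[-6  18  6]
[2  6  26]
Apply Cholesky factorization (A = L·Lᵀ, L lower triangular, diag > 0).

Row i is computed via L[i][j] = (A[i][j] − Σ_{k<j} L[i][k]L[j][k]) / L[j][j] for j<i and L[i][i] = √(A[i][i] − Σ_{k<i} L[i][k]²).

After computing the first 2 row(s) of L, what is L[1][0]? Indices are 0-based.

Step 1: L[0][0] = √(4) = 2.
  L[1][0] = (-6) / L[0][0] = -3.
Step 2: L[1][1] = √(9) = 3.

L[1][0] = -3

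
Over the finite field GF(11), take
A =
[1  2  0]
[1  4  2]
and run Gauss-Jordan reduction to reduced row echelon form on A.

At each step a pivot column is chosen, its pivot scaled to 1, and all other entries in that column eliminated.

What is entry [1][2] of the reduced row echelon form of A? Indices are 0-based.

[1] R0 /= 1  ⇒  (1, 2, 0)
     R1 -= 1·R0  ⇒  (0, 2, 2)
[2] R1 /= 2  ⇒  (0, 1, 1)
     R0 -= 2·R1  ⇒  (1, 0, 9)

M[1][2] = 1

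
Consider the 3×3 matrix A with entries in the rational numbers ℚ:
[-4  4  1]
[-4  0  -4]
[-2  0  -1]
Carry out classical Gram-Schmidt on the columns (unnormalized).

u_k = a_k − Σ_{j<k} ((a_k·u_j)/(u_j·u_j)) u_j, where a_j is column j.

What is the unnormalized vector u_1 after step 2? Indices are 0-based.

Step 1: u_0 = a_0 = (-4, -4, -2).
Step 2: u_1 = a_1 − (-4/9)·u_0 = (20/9, -16/9, -8/9).

u_1 = (20/9, -16/9, -8/9)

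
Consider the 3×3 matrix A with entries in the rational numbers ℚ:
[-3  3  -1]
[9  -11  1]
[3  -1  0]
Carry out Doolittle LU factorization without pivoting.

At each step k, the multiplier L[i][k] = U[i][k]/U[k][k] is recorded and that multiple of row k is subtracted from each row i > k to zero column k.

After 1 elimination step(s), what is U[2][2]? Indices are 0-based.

U[2][2] = -1

Step 1: pivot at (0,0) is -3.
  row1 ← row1 − (-3)·row0  ⇒  L[1][0]=-3, U row1=(0, -2, -2)
  row2 ← row2 − (-1)·row0  ⇒  L[2][0]=-1, U row2=(0, 2, -1)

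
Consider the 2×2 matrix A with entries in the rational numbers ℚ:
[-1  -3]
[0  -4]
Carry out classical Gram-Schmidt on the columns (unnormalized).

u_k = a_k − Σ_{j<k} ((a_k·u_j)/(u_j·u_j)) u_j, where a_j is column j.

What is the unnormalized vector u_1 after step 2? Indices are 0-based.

u_1 = (0, -4)

Step 1: u_0 = a_0 = (-1, 0).
Step 2: u_1 = a_1 − (3)·u_0 = (0, -4).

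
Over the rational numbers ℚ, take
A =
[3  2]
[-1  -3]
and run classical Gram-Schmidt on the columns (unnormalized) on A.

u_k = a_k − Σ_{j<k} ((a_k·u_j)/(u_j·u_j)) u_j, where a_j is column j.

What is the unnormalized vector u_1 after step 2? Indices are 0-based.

u_1 = (-7/10, -21/10)

Step 1: u_0 = a_0 = (3, -1).
Step 2: u_1 = a_1 − (9/10)·u_0 = (-7/10, -21/10).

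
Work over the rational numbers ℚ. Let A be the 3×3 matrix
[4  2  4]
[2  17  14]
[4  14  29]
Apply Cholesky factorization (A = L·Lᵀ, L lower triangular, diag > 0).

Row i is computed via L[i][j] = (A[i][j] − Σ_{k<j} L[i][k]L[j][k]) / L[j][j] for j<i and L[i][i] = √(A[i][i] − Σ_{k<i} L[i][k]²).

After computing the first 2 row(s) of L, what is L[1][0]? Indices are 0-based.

Step 1: L[0][0] = √(4) = 2.
  L[1][0] = (2) / L[0][0] = 1.
Step 2: L[1][1] = √(16) = 4.

L[1][0] = 1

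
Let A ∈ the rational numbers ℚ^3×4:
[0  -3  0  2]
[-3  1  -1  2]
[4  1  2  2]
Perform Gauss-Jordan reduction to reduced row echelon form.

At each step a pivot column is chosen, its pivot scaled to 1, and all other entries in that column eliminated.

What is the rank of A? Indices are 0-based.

pivot(0,0): swap R0↔R1
pivot(0,0)=-3: scale R0 → (1, -1/3, 1/3, -2/3)
  clear (2,0): R2 −= (4)R0 → (0, 7/3, 2/3, 14/3)
pivot(1,1)=-3: scale R1 → (0, 1, 0, -2/3)
  clear (0,1): R0 −= (-1/3)R1 → (1, 0, 1/3, -8/9)
  clear (2,1): R2 −= (7/3)R1 → (0, 0, 2/3, 56/9)
pivot(2,2)=2/3: scale R2 → (0, 0, 1, 28/3)
  clear (0,2): R0 −= (1/3)R2 → (1, 0, 0, -4)

rank = 3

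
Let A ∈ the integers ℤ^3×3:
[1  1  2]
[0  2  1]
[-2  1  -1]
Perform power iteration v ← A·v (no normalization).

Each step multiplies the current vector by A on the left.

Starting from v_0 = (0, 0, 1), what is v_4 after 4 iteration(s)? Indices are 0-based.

v_4 = (0, 1, 3)

v_0 = (0, 0, 1).
v_1 = A·v_0 = (2, 1, -1).
v_2 = A·v_1 = (1, 1, -2).
v_3 = A·v_2 = (-2, 0, 1).
v_4 = A·v_3 = (0, 1, 3).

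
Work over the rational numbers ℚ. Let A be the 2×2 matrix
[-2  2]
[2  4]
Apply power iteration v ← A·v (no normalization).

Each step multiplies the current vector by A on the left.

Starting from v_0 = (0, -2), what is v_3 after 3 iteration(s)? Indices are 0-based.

v_3 = (-64, -176)

v_0 = (0, -2).
v_1 = A·v_0 = (-4, -8).
v_2 = A·v_1 = (-8, -40).
v_3 = A·v_2 = (-64, -176).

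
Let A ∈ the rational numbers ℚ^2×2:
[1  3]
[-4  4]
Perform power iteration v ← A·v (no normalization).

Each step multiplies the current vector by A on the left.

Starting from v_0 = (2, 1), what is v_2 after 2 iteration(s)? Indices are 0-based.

v_2 = (-7, -36)

v_0 = (2, 1).
v_1 = A·v_0 = (5, -4).
v_2 = A·v_1 = (-7, -36).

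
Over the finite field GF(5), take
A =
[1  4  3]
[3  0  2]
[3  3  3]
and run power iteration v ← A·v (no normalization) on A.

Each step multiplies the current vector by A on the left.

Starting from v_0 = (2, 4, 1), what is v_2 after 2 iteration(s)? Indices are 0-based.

v_0 = (2, 4, 1).
v_1 = A·v_0 = (1, 3, 1).
v_2 = A·v_1 = (1, 0, 0).

v_2 = (1, 0, 0)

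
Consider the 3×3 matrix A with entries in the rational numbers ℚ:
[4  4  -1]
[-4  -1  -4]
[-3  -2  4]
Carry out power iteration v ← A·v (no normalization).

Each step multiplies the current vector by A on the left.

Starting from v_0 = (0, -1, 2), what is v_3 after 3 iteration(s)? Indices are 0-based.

v_0 = (0, -1, 2).
v_1 = A·v_0 = (-6, -7, 10).
v_2 = A·v_1 = (-62, -9, 72).
v_3 = A·v_2 = (-356, -31, 492).

v_3 = (-356, -31, 492)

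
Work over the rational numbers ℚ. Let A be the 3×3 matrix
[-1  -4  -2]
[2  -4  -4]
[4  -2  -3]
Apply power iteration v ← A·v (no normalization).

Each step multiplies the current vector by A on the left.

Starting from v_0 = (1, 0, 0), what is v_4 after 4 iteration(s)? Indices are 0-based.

v_0 = (1, 0, 0).
v_1 = A·v_0 = (-1, 2, 4).
v_2 = A·v_1 = (-15, -26, -20).
v_3 = A·v_2 = (159, 154, 52).
v_4 = A·v_3 = (-879, -506, 172).

v_4 = (-879, -506, 172)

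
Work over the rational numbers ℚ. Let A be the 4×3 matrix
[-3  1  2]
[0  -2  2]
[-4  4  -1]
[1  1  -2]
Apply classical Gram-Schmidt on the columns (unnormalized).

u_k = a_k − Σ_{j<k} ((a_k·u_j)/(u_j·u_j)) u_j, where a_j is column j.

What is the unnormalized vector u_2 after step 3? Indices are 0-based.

Step 1: u_0 = a_0 = (-3, 0, -4, 1).
Step 2: u_1 = a_1 − (-9/13)·u_0 = (-14/13, -2, 16/13, 22/13).
Step 3: u_2 = a_2 − (-2/13)·u_0 − (-35/31)·u_1 = (10/31, -8/31, -7/31, 2/31).

u_2 = (10/31, -8/31, -7/31, 2/31)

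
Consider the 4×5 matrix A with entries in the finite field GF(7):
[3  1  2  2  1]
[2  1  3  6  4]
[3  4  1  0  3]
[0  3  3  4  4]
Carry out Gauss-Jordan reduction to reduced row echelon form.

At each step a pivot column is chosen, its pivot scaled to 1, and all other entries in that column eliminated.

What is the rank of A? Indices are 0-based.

step 1: normalize row 0 (÷3) = (1, 5, 3, 3, 5)
  row 1: subtract 2×row0 = (0, 5, 4, 0, 1)
  row 2: subtract 3×row0 = (0, 3, 6, 5, 2)
step 2: normalize row 1 (÷5) = (0, 1, 5, 0, 3)
  row 0: subtract 5×row1 = (1, 0, 6, 3, 4)
  row 2: subtract 3×row1 = (0, 0, 5, 5, 0)
  row 3: subtract 3×row1 = (0, 0, 2, 4, 2)
step 3: normalize row 2 (÷5) = (0, 0, 1, 1, 0)
  row 0: subtract 6×row2 = (1, 0, 0, 4, 4)
  row 1: subtract 5×row2 = (0, 1, 0, 2, 3)
  row 3: subtract 2×row2 = (0, 0, 0, 2, 2)
step 4: normalize row 3 (÷2) = (0, 0, 0, 1, 1)
  row 0: subtract 4×row3 = (1, 0, 0, 0, 0)
  row 1: subtract 2×row3 = (0, 1, 0, 0, 1)
  row 2: subtract 1×row3 = (0, 0, 1, 0, 6)

rank = 4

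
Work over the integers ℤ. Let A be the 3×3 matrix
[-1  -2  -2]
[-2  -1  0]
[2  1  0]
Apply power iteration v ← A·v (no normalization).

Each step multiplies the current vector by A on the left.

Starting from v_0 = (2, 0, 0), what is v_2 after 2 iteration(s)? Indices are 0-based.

v_0 = (2, 0, 0).
v_1 = A·v_0 = (-2, -4, 4).
v_2 = A·v_1 = (2, 8, -8).

v_2 = (2, 8, -8)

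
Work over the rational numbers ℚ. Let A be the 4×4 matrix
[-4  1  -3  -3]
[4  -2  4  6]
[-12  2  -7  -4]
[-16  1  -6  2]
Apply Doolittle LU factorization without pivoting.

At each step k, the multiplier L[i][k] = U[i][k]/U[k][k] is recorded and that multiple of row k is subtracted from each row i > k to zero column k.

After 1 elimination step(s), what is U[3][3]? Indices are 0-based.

U[3][3] = 14

[col 0] pivot -4
  R1 -= -1*R0 → (0, -1, 1, 3)  (L[1][0] := -1)
  R2 -= 3*R0 → (0, -1, 2, 5)  (L[2][0] := 3)
  R3 -= 4*R0 → (0, -3, 6, 14)  (L[3][0] := 4)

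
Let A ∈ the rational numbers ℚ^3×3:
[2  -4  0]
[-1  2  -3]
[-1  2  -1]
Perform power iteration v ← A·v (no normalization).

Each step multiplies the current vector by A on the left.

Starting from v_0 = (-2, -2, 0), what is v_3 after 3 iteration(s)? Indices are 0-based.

v_3 = (40, -2, -14)

v_0 = (-2, -2, 0).
v_1 = A·v_0 = (4, -2, -2).
v_2 = A·v_1 = (16, -2, -6).
v_3 = A·v_2 = (40, -2, -14).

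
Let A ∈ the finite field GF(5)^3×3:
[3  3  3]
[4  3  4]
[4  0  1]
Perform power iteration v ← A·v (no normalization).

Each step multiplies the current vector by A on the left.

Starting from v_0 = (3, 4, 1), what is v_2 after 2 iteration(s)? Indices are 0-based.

v_2 = (0, 2, 4)

v_0 = (3, 4, 1).
v_1 = A·v_0 = (4, 3, 3).
v_2 = A·v_1 = (0, 2, 4).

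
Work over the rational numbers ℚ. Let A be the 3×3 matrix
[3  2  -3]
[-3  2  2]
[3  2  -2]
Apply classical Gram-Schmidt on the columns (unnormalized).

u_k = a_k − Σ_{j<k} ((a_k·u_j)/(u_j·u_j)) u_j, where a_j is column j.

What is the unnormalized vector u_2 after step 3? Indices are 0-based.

Step 1: u_0 = a_0 = (3, -3, 3).
Step 2: u_1 = a_1 − (2/9)·u_0 = (4/3, 8/3, 4/3).
Step 3: u_2 = a_2 − (-7/9)·u_0 − (-1/8)·u_1 = (-1/2, 0, 1/2).

u_2 = (-1/2, 0, 1/2)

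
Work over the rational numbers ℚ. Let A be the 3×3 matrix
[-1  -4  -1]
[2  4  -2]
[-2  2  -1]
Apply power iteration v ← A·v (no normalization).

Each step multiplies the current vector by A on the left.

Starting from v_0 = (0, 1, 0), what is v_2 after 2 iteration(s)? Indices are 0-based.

v_2 = (-14, 4, 14)

v_0 = (0, 1, 0).
v_1 = A·v_0 = (-4, 4, 2).
v_2 = A·v_1 = (-14, 4, 14).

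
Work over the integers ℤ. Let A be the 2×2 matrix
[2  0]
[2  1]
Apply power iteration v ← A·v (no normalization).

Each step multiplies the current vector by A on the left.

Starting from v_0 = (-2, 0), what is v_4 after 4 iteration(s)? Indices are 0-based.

v_4 = (-32, -60)

v_0 = (-2, 0).
v_1 = A·v_0 = (-4, -4).
v_2 = A·v_1 = (-8, -12).
v_3 = A·v_2 = (-16, -28).
v_4 = A·v_3 = (-32, -60).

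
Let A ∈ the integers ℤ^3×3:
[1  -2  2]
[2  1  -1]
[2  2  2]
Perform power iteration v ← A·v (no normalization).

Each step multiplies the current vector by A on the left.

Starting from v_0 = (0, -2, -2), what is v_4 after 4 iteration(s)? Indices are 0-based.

v_4 = (-144, -88, -240)

v_0 = (0, -2, -2).
v_1 = A·v_0 = (0, 0, -8).
v_2 = A·v_1 = (-16, 8, -16).
v_3 = A·v_2 = (-64, -8, -48).
v_4 = A·v_3 = (-144, -88, -240).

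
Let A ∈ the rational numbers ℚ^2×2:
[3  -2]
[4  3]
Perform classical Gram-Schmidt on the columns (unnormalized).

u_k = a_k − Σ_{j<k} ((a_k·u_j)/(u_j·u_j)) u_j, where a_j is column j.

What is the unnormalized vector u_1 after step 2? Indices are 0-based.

Step 1: u_0 = a_0 = (3, 4).
Step 2: u_1 = a_1 − (6/25)·u_0 = (-68/25, 51/25).

u_1 = (-68/25, 51/25)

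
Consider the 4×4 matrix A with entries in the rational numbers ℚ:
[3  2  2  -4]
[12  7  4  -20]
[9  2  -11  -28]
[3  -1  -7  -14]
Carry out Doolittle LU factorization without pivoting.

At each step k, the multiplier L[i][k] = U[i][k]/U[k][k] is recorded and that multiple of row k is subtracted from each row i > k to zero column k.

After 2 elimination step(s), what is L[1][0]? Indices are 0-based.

Step 1: pivot at (0,0) is 3.
  row1 ← row1 − (4)·row0  ⇒  L[1][0]=4, U row1=(0, -1, -4, -4)
  row2 ← row2 − (3)·row0  ⇒  L[2][0]=3, U row2=(0, -4, -17, -16)
  row3 ← row3 − (1)·row0  ⇒  L[3][0]=1, U row3=(0, -3, -9, -10)
Step 2: pivot at (1,1) is -1.
  row2 ← row2 − (4)·row1  ⇒  L[2][1]=4, U row2=(0, 0, -1, 0)
  row3 ← row3 − (3)·row1  ⇒  L[3][1]=3, U row3=(0, 0, 3, 2)

L[1][0] = 4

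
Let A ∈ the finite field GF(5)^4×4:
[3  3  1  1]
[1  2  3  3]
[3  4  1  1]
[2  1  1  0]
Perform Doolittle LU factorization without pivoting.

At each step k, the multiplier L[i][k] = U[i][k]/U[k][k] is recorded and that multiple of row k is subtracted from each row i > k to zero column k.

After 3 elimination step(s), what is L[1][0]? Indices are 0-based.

L[1][0] = 2

Step 1: pivot at (0,0) is 3.
  row1 ← row1 − (2)·row0  ⇒  L[1][0]=2, U row1=(0, 1, 1, 1)
  row2 ← row2 − (1)·row0  ⇒  L[2][0]=1, U row2=(0, 1, 0, 0)
  row3 ← row3 − (4)·row0  ⇒  L[3][0]=4, U row3=(0, 4, 2, 1)
Step 2: pivot at (1,1) is 1.
  row2 ← row2 − (1)·row1  ⇒  L[2][1]=1, U row2=(0, 0, 4, 4)
  row3 ← row3 − (4)·row1  ⇒  L[3][1]=4, U row3=(0, 0, 3, 2)
Step 3: pivot at (2,2) is 4.
  row3 ← row3 − (2)·row2  ⇒  L[3][2]=2, U row3=(0, 0, 0, 4)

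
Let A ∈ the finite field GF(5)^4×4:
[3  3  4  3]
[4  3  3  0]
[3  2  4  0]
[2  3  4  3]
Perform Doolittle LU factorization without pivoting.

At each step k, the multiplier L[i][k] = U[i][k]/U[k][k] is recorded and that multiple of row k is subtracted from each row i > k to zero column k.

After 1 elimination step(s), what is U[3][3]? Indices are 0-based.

U[3][3] = 1

[col 0] pivot 3
  R1 -= 3*R0 → (0, 4, 1, 1)  (L[1][0] := 3)
  R2 -= 1*R0 → (0, 4, 0, 2)  (L[2][0] := 1)
  R3 -= 4*R0 → (0, 1, 3, 1)  (L[3][0] := 4)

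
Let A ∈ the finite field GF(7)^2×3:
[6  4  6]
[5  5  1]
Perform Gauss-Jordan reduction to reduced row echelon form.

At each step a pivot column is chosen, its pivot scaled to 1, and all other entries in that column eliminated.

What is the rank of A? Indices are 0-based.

rank = 2

pivot(0,0)=6: scale R0 → (1, 3, 1)
  clear (1,0): R1 −= (5)R0 → (0, 4, 3)
pivot(1,1)=4: scale R1 → (0, 1, 6)
  clear (0,1): R0 −= (3)R1 → (1, 0, 4)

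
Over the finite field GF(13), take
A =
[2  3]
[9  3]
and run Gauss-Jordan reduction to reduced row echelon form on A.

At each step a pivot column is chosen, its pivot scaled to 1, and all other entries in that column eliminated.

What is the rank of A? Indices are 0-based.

rank = 2

pivot(0,0)=2: scale R0 → (1, 8)
  clear (1,0): R1 −= (9)R0 → (0, 9)
pivot(1,1)=9: scale R1 → (0, 1)
  clear (0,1): R0 −= (8)R1 → (1, 0)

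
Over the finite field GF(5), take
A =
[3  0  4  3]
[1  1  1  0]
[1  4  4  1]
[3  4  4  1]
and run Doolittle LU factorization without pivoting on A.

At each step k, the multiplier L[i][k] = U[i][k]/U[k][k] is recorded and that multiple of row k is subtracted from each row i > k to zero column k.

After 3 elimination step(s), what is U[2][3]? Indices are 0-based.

[col 0] pivot 3
  R1 -= 2*R0 → (0, 1, 3, 4)  (L[1][0] := 2)
  R2 -= 2*R0 → (0, 4, 1, 0)  (L[2][0] := 2)
  R3 -= 1*R0 → (0, 4, 0, 3)  (L[3][0] := 1)
[col 1] pivot 1
  R2 -= 4*R1 → (0, 0, 4, 4)  (L[2][1] := 4)
  R3 -= 4*R1 → (0, 0, 3, 2)  (L[3][1] := 4)
[col 2] pivot 4
  R3 -= 2*R2 → (0, 0, 0, 4)  (L[3][2] := 2)

U[2][3] = 4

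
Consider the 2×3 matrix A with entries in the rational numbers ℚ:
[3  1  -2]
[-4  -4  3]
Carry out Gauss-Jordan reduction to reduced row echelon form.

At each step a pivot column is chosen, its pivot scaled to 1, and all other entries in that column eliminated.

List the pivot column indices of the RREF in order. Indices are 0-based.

[1] R0 /= 3  ⇒  (1, 1/3, -2/3)
     R1 -= -4·R0  ⇒  (0, -8/3, 1/3)
[2] R1 /= -8/3  ⇒  (0, 1, -1/8)
     R0 -= 1/3·R1  ⇒  (1, 0, -5/8)

pivot columns: 0, 1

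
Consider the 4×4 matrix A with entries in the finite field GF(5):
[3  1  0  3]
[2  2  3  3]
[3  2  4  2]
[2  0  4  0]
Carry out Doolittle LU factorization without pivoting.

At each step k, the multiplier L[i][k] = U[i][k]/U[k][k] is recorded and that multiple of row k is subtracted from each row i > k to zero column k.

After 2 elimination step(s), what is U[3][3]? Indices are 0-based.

U[3][3] = 1

Step 1: pivot at (0,0) is 3.
  row1 ← row1 − (4)·row0  ⇒  L[1][0]=4, U row1=(0, 3, 3, 1)
  row2 ← row2 − (1)·row0  ⇒  L[2][0]=1, U row2=(0, 1, 4, 4)
  row3 ← row3 − (4)·row0  ⇒  L[3][0]=4, U row3=(0, 1, 4, 3)
Step 2: pivot at (1,1) is 3.
  row2 ← row2 − (2)·row1  ⇒  L[2][1]=2, U row2=(0, 0, 3, 2)
  row3 ← row3 − (2)·row1  ⇒  L[3][1]=2, U row3=(0, 0, 3, 1)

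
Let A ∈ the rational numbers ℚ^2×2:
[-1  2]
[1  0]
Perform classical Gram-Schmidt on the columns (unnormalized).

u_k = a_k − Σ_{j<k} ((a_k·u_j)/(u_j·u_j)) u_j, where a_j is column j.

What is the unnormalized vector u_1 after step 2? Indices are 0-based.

u_1 = (1, 1)

Step 1: u_0 = a_0 = (-1, 1).
Step 2: u_1 = a_1 − (-1)·u_0 = (1, 1).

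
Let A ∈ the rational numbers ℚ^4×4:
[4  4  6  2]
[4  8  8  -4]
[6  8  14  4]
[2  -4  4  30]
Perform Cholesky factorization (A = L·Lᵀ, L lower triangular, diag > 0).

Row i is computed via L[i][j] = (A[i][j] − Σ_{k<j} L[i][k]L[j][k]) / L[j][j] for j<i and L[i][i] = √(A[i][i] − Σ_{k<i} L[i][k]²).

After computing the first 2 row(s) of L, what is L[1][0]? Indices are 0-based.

L[1][0] = 2

Step 1: L[0][0] = √(4) = 2.
  L[1][0] = (4) / L[0][0] = 2.
Step 2: L[1][1] = √(4) = 2.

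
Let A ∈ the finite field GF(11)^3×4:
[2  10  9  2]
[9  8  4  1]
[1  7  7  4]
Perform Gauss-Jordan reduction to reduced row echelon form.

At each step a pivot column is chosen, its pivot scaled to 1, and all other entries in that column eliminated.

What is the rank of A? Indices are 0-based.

rank = 3

[1] R0 /= 2  ⇒  (1, 5, 10, 1)
     R1 -= 9·R0  ⇒  (0, 7, 2, 3)
     R2 -= 1·R0  ⇒  (0, 2, 8, 3)
[2] R1 /= 7  ⇒  (0, 1, 5, 2)
     R0 -= 5·R1  ⇒  (1, 0, 7, 2)
     R2 -= 2·R1  ⇒  (0, 0, 9, 10)
[3] R2 /= 9  ⇒  (0, 0, 1, 6)
     R0 -= 7·R2  ⇒  (1, 0, 0, 4)
     R1 -= 5·R2  ⇒  (0, 1, 0, 5)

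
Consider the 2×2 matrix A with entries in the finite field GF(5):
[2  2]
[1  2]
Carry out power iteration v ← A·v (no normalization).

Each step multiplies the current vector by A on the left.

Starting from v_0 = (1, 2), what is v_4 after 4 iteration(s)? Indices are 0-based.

v_4 = (0, 4)

v_0 = (1, 2).
v_1 = A·v_0 = (1, 0).
v_2 = A·v_1 = (2, 1).
v_3 = A·v_2 = (1, 4).
v_4 = A·v_3 = (0, 4).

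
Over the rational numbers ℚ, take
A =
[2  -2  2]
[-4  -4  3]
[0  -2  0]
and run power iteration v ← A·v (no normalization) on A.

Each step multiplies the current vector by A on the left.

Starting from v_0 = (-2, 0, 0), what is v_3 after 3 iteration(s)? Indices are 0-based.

v_0 = (-2, 0, 0).
v_1 = A·v_0 = (-4, 8, 0).
v_2 = A·v_1 = (-24, -16, -16).
v_3 = A·v_2 = (-48, 112, 32).

v_3 = (-48, 112, 32)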